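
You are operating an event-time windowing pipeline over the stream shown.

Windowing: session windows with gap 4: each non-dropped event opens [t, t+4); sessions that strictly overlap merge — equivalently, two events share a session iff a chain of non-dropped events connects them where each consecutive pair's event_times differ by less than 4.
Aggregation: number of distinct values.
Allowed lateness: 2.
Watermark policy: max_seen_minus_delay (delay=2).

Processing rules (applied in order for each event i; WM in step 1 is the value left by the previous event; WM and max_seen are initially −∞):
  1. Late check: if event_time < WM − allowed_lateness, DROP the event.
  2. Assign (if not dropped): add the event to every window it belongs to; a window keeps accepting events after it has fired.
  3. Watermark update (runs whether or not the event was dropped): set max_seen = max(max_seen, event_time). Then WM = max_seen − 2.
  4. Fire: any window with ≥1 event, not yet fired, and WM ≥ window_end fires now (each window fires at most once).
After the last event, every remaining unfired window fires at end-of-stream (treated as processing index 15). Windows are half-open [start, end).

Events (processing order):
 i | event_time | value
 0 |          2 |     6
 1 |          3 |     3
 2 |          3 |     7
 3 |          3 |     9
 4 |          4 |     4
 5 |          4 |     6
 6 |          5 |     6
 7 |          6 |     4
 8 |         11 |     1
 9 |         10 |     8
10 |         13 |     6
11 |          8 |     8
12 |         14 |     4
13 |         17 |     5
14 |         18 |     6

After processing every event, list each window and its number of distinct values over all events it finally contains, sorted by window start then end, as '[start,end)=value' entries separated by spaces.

i=0 t=2 v=6: → [2,6); WM=0
i=1 t=3 v=3: → [2,7); WM=1
i=2 t=3 v=7: → [2,7); WM=1
i=3 t=3 v=9: → [2,7); WM=1
i=4 t=4 v=4: → [2,8); WM=2
i=5 t=4 v=6: → [2,8); WM=2
i=6 t=5 v=6: → [2,9); WM=3
i=7 t=6 v=4: → [2,10); WM=4
i=8 t=11 v=1: → [11,15); WM=9
i=9 t=10 v=8: → [10,15); WM=9
i=10 t=13 v=6: → [10,17); WM=11
i=11 t=8 v=8: DROP (t<11-2); WM=11
i=12 t=14 v=4: → [10,18); WM=12
i=13 t=17 v=5: → [10,21); WM=15
i=14 t=18 v=6: → [10,22); WM=16

[2,10)=5 [10,22)=5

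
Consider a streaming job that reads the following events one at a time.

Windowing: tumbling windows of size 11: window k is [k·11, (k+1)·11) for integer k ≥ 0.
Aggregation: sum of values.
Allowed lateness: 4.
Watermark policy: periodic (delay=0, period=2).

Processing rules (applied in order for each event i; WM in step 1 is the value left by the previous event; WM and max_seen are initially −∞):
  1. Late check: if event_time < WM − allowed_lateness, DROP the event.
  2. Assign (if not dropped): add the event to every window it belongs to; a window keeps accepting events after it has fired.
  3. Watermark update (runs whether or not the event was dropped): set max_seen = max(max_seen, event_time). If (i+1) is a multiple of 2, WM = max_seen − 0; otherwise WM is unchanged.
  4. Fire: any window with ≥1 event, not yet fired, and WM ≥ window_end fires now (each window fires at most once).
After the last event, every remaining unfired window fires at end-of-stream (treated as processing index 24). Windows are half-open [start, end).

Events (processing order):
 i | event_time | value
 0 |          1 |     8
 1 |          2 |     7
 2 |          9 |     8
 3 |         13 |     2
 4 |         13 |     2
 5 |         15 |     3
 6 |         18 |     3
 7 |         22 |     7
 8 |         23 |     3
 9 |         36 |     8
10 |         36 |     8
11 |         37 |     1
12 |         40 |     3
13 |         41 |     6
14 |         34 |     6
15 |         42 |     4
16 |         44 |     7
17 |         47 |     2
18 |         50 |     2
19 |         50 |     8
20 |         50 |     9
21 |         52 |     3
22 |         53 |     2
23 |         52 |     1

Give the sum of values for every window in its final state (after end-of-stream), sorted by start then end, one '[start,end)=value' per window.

[0,11)=23 [11,22)=10 [22,33)=10 [33,44)=30 [44,55)=34

i=0 t=1 v=8: → [0,11); WM=−∞
i=1 t=2 v=7: → [0,11); WM=2
i=2 t=9 v=8: → [0,11); WM=2
i=3 t=13 v=2: → [11,22); WM=13; [0,11) fires=23
i=4 t=13 v=2: → [11,22); WM=13
i=5 t=15 v=3: → [11,22); WM=15
i=6 t=18 v=3: → [11,22); WM=15
i=7 t=22 v=7: → [22,33); WM=22; [11,22) fires=10
i=8 t=23 v=3: → [22,33); WM=22
i=9 t=36 v=8: → [33,44); WM=36; [22,33) fires=10
i=10 t=36 v=8: → [33,44); WM=36
i=11 t=37 v=1: → [33,44); WM=37
i=12 t=40 v=3: → [33,44); WM=37
i=13 t=41 v=6: → [33,44); WM=41
i=14 t=34 v=6: DROP (t<41-4); WM=41
i=15 t=42 v=4: → [33,44); WM=42
i=16 t=44 v=7: → [44,55); WM=42
i=17 t=47 v=2: → [44,55); WM=47; [33,44) fires=30
i=18 t=50 v=2: → [44,55); WM=47
i=19 t=50 v=8: → [44,55); WM=50
i=20 t=50 v=9: → [44,55); WM=50
i=21 t=52 v=3: → [44,55); WM=52
i=22 t=53 v=2: → [44,55); WM=52
i=23 t=52 v=1: → [44,55); WM=53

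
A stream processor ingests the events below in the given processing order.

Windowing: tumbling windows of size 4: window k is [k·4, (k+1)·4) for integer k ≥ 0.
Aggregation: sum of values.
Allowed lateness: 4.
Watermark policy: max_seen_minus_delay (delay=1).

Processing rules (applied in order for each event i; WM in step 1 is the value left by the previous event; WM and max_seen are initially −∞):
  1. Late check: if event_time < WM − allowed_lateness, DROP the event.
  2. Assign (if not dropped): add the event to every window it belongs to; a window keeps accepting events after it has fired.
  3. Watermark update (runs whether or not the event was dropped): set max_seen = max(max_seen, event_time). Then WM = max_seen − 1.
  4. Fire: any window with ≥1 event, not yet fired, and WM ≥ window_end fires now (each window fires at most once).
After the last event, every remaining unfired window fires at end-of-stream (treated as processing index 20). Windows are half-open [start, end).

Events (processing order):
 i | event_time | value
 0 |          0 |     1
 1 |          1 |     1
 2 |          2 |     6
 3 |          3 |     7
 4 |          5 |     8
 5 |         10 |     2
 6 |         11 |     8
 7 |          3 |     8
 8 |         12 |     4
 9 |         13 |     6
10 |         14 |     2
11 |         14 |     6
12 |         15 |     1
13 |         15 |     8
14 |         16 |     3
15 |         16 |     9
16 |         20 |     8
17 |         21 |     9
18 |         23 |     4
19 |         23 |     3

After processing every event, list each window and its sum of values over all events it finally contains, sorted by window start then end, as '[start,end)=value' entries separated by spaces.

i=0 t=0 v=1: → [0,4); WM=-1
i=1 t=1 v=1: → [0,4); WM=0
i=2 t=2 v=6: → [0,4); WM=1
i=3 t=3 v=7: → [0,4); WM=2
i=4 t=5 v=8: → [4,8); WM=4; [0,4) fires=15
i=5 t=10 v=2: → [8,12); WM=9; [4,8) fires=8
i=6 t=11 v=8: → [8,12); WM=10
i=7 t=3 v=8: DROP (t<10-4); WM=10
i=8 t=12 v=4: → [12,16); WM=11
i=9 t=13 v=6: → [12,16); WM=12; [8,12) fires=10
i=10 t=14 v=2: → [12,16); WM=13
i=11 t=14 v=6: → [12,16); WM=13
i=12 t=15 v=1: → [12,16); WM=14
i=13 t=15 v=8: → [12,16); WM=14
i=14 t=16 v=3: → [16,20); WM=15
i=15 t=16 v=9: → [16,20); WM=15
i=16 t=20 v=8: → [20,24); WM=19; [12,16) fires=27
i=17 t=21 v=9: → [20,24); WM=20; [16,20) fires=12
i=18 t=23 v=4: → [20,24); WM=22
i=19 t=23 v=3: → [20,24); WM=22

[0,4)=15 [4,8)=8 [8,12)=10 [12,16)=27 [16,20)=12 [20,24)=24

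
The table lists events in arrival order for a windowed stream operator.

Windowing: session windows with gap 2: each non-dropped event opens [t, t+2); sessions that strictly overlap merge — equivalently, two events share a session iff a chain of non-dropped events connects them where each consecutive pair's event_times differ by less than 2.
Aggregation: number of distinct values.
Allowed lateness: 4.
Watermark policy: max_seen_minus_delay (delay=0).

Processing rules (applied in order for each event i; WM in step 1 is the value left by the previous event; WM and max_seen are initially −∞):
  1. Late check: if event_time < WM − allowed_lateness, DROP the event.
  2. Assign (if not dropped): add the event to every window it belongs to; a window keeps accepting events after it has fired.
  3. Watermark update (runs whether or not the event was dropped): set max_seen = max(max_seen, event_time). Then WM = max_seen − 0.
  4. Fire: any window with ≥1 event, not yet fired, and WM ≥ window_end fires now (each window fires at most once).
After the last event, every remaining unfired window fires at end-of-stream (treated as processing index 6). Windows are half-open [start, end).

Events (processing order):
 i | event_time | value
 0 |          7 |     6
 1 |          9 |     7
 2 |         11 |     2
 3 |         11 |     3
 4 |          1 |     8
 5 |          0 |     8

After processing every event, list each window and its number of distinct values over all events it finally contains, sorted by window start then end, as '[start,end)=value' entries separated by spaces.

[7,9)=1 [9,11)=1 [11,13)=2

i=0 t=7 v=6: → [7,9); WM=7
i=1 t=9 v=7: → [9,11); WM=9
i=2 t=11 v=2: → [11,13); WM=11
i=3 t=11 v=3: → [11,13); WM=11
i=4 t=1 v=8: DROP (t<11-4); WM=11
i=5 t=0 v=8: DROP (t<11-4); WM=11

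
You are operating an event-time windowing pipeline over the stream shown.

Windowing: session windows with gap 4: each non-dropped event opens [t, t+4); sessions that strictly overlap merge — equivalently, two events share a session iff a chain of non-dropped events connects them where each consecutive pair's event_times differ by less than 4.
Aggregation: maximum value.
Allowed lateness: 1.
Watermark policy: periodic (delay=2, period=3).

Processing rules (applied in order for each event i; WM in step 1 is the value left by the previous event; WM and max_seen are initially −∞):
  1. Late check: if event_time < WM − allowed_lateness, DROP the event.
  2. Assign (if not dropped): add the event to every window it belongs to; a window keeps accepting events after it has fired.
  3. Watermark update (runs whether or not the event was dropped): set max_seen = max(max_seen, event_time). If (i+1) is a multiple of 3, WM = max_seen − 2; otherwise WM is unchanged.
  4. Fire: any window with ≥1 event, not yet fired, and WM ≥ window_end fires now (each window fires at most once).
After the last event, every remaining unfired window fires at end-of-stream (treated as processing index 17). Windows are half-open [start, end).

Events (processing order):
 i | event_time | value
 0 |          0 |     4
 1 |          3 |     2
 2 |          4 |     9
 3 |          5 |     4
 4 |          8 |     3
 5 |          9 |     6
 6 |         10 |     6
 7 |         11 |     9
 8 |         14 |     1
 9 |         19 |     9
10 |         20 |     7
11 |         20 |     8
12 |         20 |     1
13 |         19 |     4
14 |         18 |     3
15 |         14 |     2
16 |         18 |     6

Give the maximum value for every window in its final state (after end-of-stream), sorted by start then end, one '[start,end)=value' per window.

[0,18)=9 [18,24)=9

i=0 t=0 v=4: → [0,4); WM=−∞
i=1 t=3 v=2: → [0,7); WM=−∞
i=2 t=4 v=9: → [0,8); WM=2
i=3 t=5 v=4: → [0,9); WM=2
i=4 t=8 v=3: → [0,12); WM=2
i=5 t=9 v=6: → [0,13); WM=7
i=6 t=10 v=6: → [0,14); WM=7
i=7 t=11 v=9: → [0,15); WM=7
i=8 t=14 v=1: → [0,18); WM=12
i=9 t=19 v=9: → [19,23); WM=12
i=10 t=20 v=7: → [19,24); WM=12
i=11 t=20 v=8: → [19,24); WM=18
i=12 t=20 v=1: → [19,24); WM=18
i=13 t=19 v=4: → [19,24); WM=18
i=14 t=18 v=3: → [18,24); WM=18
i=15 t=14 v=2: DROP (t<18-1); WM=18
i=16 t=18 v=6: → [18,24); WM=18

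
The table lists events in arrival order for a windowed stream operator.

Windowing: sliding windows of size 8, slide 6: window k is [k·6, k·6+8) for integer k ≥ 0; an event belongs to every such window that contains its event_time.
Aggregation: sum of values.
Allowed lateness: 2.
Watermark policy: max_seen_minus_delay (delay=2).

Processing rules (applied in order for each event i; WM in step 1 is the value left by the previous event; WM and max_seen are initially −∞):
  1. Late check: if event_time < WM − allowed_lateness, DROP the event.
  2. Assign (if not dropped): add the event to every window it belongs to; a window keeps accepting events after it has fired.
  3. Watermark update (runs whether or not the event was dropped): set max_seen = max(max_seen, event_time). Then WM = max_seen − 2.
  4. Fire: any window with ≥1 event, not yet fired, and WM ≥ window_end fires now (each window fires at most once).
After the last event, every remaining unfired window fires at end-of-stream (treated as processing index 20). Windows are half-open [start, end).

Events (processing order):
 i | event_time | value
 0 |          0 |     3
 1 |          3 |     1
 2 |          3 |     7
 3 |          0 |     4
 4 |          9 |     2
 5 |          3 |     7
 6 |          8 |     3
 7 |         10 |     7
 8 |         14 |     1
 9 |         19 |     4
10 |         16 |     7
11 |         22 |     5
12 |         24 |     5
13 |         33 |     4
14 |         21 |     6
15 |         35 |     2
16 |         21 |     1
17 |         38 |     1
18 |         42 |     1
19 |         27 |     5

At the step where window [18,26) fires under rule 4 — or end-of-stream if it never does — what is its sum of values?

14

i=0 t=0 v=3: → [0,8); WM=-2
i=1 t=3 v=1: → [0,8); WM=1
i=2 t=3 v=7: → [0,8); WM=1
i=3 t=0 v=4: → [0,8); WM=1
i=4 t=9 v=2: → [6,14); WM=7
i=5 t=3 v=7: DROP (t<7-2); WM=7
i=6 t=8 v=3: → [6,14); WM=7
i=7 t=10 v=7: → [6,14); WM=8; [0,8) fires=15
i=8 t=14 v=1: → [12,20); WM=12
i=9 t=19 v=4: → [18,26),[12,20); WM=17; [6,14) fires=12
i=10 t=16 v=7: → [12,20); WM=17
i=11 t=22 v=5: → [18,26); WM=20; [12,20) fires=12
i=12 t=24 v=5: → [24,32),[18,26); WM=22
i=13 t=33 v=4: → [30,38); WM=31; [18,26) fires=14
i=14 t=21 v=6: DROP (t<31-2); WM=31
i=15 t=35 v=2: → [30,38); WM=33; [24,32) fires=5
i=16 t=21 v=1: DROP (t<33-2); WM=33
i=17 t=38 v=1: → [36,44); WM=36
i=18 t=42 v=1: → [42,50),[36,44); WM=40; [30,38) fires=6
i=19 t=27 v=5: DROP (t<40-2); WM=40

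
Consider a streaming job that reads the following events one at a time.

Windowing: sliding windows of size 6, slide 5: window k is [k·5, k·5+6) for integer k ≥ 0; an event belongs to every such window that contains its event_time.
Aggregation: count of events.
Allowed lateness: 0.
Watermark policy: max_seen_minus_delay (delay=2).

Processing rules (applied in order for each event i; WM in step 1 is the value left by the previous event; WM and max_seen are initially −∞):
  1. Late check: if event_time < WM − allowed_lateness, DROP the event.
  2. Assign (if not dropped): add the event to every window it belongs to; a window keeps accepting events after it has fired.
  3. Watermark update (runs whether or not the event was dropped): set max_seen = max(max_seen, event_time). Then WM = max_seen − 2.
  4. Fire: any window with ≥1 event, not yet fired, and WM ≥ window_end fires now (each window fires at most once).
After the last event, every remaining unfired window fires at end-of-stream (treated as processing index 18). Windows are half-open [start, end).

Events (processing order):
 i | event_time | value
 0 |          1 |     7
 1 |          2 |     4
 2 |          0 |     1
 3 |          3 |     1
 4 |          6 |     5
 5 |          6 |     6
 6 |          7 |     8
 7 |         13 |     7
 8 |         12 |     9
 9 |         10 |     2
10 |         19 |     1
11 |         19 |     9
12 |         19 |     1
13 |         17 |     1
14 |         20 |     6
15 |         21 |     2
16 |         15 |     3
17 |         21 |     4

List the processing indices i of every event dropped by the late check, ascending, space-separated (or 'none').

9 16

i=0 t=1 v=7: → [0,6); WM=-1
i=1 t=2 v=4: → [0,6); WM=0
i=2 t=0 v=1: → [0,6); WM=0
i=3 t=3 v=1: → [0,6); WM=1
i=4 t=6 v=5: → [5,11); WM=4
i=5 t=6 v=6: → [5,11); WM=4
i=6 t=7 v=8: → [5,11); WM=5
i=7 t=13 v=7: → [10,16); WM=11; [0,6) fires=4 [5,11) fires=3
i=8 t=12 v=9: → [10,16); WM=11
i=9 t=10 v=2: DROP (t<11-0); WM=11
i=10 t=19 v=1: → [15,21); WM=17; [10,16) fires=2
i=11 t=19 v=9: → [15,21); WM=17
i=12 t=19 v=1: → [15,21); WM=17
i=13 t=17 v=1: → [15,21); WM=17
i=14 t=20 v=6: → [20,26),[15,21); WM=18
i=15 t=21 v=2: → [20,26); WM=19
i=16 t=15 v=3: DROP (t<19-0); WM=19
i=17 t=21 v=4: → [20,26); WM=19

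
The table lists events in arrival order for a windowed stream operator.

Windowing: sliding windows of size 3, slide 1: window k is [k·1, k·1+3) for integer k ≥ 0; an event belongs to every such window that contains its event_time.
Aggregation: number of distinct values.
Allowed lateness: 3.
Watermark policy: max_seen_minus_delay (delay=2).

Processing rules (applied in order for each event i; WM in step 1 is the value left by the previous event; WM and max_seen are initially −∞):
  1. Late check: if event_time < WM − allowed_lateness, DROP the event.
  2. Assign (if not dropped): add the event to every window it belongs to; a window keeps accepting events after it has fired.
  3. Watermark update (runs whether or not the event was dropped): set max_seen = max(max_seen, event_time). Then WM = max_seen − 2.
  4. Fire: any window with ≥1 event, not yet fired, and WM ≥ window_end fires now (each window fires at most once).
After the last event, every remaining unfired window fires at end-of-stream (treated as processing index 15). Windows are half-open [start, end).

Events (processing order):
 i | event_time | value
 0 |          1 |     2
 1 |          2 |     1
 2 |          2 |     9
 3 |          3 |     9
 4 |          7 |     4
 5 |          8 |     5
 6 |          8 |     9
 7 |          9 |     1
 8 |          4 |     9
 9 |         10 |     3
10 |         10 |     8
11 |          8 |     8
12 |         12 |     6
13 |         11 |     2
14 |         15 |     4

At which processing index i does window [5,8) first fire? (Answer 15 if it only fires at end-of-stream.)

9

i=0 t=1 v=2: → [1,4),[0,3); WM=-1
i=1 t=2 v=1: → [2,5),[1,4),[0,3); WM=0
i=2 t=2 v=9: → [2,5),[1,4),[0,3); WM=0
i=3 t=3 v=9: → [3,6),[2,5),[1,4); WM=1
i=4 t=7 v=4: → [7,10),[6,9),[5,8); WM=5; [0,3) fires=3 [1,4) fires=3 [2,5) fires=2
i=5 t=8 v=5: → [8,11),[7,10),[6,9); WM=6; [3,6) fires=1
i=6 t=8 v=9: → [8,11),[7,10),[6,9); WM=6
i=7 t=9 v=1: → [9,12),[8,11),[7,10); WM=7
i=8 t=4 v=9: → [4,7),[3,6),[2,5); WM=7; [4,7) fires=1
i=9 t=10 v=3: → [10,13),[9,12),[8,11); WM=8; [5,8) fires=1
i=10 t=10 v=8: → [10,13),[9,12),[8,11); WM=8
i=11 t=8 v=8: → [8,11),[7,10),[6,9); WM=8
i=12 t=12 v=6: → [12,15),[11,14),[10,13); WM=10; [6,9) fires=4 [7,10) fires=5
i=13 t=11 v=2: → [11,14),[10,13),[9,12); WM=10
i=14 t=15 v=4: → [15,18),[14,17),[13,16); WM=13; [8,11) fires=5 [9,12) fires=4 [10,13) fires=4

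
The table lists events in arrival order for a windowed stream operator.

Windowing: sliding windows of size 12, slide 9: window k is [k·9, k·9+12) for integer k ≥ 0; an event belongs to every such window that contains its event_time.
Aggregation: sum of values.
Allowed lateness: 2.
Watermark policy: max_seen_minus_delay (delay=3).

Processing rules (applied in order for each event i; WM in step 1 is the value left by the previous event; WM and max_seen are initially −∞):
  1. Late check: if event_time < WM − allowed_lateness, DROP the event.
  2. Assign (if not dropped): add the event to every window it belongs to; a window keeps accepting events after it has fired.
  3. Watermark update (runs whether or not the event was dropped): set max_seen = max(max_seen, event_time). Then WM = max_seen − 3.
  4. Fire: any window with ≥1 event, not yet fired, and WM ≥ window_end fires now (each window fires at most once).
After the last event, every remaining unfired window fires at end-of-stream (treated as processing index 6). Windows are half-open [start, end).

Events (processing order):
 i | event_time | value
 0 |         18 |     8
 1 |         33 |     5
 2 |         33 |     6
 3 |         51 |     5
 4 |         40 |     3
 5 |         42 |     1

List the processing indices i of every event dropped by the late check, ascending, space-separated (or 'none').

i=0 t=18 v=8: → [18,30),[9,21); WM=15
i=1 t=33 v=5: → [27,39); WM=30; [9,21) fires=8 [18,30) fires=8
i=2 t=33 v=6: → [27,39); WM=30
i=3 t=51 v=5: → [45,57); WM=48; [27,39) fires=11
i=4 t=40 v=3: DROP (t<48-2); WM=48
i=5 t=42 v=1: DROP (t<48-2); WM=48

4 5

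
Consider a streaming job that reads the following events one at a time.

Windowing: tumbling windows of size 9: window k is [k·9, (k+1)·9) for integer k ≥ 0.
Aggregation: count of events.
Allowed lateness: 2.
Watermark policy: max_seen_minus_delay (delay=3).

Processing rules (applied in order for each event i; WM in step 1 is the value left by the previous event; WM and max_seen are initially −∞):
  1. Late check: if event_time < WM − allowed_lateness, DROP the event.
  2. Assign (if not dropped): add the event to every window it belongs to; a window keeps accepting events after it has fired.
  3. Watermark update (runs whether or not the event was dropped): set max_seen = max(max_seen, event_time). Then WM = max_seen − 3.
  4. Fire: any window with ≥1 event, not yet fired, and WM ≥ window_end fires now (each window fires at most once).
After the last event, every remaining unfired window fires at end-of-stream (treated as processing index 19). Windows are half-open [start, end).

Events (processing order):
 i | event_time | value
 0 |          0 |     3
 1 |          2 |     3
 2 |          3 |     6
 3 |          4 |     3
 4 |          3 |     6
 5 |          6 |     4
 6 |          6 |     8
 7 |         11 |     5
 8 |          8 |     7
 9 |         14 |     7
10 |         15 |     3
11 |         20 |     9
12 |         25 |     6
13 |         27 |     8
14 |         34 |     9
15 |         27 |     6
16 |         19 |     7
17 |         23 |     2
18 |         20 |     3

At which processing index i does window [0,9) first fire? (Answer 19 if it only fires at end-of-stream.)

i=0 t=0 v=3: → [0,9); WM=-3
i=1 t=2 v=3: → [0,9); WM=-1
i=2 t=3 v=6: → [0,9); WM=0
i=3 t=4 v=3: → [0,9); WM=1
i=4 t=3 v=6: → [0,9); WM=1
i=5 t=6 v=4: → [0,9); WM=3
i=6 t=6 v=8: → [0,9); WM=3
i=7 t=11 v=5: → [9,18); WM=8
i=8 t=8 v=7: → [0,9); WM=8
i=9 t=14 v=7: → [9,18); WM=11; [0,9) fires=8
i=10 t=15 v=3: → [9,18); WM=12
i=11 t=20 v=9: → [18,27); WM=17
i=12 t=25 v=6: → [18,27); WM=22; [9,18) fires=3
i=13 t=27 v=8: → [27,36); WM=24
i=14 t=34 v=9: → [27,36); WM=31; [18,27) fires=2
i=15 t=27 v=6: DROP (t<31-2); WM=31
i=16 t=19 v=7: DROP (t<31-2); WM=31
i=17 t=23 v=2: DROP (t<31-2); WM=31
i=18 t=20 v=3: DROP (t<31-2); WM=31

9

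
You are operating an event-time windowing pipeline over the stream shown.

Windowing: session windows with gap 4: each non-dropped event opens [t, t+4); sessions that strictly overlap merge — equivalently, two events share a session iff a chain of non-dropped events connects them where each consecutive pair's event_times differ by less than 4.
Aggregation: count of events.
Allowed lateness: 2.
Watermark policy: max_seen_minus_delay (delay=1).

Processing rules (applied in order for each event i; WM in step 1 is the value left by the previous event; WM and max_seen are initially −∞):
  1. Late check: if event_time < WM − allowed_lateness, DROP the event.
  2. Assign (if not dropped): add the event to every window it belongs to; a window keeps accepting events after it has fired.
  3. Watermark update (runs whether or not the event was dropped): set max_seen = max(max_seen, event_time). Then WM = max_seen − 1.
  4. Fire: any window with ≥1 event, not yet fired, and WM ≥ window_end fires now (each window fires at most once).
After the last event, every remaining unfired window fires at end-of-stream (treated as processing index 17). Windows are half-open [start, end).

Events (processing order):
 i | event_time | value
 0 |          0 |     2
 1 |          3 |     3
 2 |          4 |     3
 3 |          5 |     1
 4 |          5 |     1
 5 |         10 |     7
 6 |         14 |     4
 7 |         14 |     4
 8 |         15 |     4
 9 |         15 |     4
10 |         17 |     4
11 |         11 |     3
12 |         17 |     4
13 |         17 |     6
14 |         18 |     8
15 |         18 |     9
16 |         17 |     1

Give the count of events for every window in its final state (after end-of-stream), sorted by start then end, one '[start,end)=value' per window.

i=0 t=0 v=2: → [0,4); WM=-1
i=1 t=3 v=3: → [0,7); WM=2
i=2 t=4 v=3: → [0,8); WM=3
i=3 t=5 v=1: → [0,9); WM=4
i=4 t=5 v=1: → [0,9); WM=4
i=5 t=10 v=7: → [10,14); WM=9
i=6 t=14 v=4: → [14,18); WM=13
i=7 t=14 v=4: → [14,18); WM=13
i=8 t=15 v=4: → [14,19); WM=14
i=9 t=15 v=4: → [14,19); WM=14
i=10 t=17 v=4: → [14,21); WM=16
i=11 t=11 v=3: DROP (t<16-2); WM=16
i=12 t=17 v=4: → [14,21); WM=16
i=13 t=17 v=6: → [14,21); WM=16
i=14 t=18 v=8: → [14,22); WM=17
i=15 t=18 v=9: → [14,22); WM=17
i=16 t=17 v=1: → [14,22); WM=17

[0,9)=5 [10,14)=1 [14,22)=10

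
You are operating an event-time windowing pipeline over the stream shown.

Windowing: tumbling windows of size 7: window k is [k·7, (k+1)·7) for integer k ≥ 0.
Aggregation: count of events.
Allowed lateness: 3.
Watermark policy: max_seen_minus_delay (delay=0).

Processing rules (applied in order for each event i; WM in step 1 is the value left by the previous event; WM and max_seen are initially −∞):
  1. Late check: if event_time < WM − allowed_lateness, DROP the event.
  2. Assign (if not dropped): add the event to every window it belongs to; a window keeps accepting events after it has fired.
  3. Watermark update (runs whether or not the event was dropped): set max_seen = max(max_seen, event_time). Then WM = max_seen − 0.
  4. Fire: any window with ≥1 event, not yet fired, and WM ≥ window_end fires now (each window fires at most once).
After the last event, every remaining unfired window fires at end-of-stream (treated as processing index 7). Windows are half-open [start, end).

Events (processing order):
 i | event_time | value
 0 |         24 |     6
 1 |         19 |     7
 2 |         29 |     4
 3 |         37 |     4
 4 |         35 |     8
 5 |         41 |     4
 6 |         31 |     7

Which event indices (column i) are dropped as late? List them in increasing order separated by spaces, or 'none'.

1 6

i=0 t=24 v=6: → [21,28); WM=24
i=1 t=19 v=7: DROP (t<24-3); WM=24
i=2 t=29 v=4: → [28,35); WM=29; [21,28) fires=1
i=3 t=37 v=4: → [35,42); WM=37; [28,35) fires=1
i=4 t=35 v=8: → [35,42); WM=37
i=5 t=41 v=4: → [35,42); WM=41
i=6 t=31 v=7: DROP (t<41-3); WM=41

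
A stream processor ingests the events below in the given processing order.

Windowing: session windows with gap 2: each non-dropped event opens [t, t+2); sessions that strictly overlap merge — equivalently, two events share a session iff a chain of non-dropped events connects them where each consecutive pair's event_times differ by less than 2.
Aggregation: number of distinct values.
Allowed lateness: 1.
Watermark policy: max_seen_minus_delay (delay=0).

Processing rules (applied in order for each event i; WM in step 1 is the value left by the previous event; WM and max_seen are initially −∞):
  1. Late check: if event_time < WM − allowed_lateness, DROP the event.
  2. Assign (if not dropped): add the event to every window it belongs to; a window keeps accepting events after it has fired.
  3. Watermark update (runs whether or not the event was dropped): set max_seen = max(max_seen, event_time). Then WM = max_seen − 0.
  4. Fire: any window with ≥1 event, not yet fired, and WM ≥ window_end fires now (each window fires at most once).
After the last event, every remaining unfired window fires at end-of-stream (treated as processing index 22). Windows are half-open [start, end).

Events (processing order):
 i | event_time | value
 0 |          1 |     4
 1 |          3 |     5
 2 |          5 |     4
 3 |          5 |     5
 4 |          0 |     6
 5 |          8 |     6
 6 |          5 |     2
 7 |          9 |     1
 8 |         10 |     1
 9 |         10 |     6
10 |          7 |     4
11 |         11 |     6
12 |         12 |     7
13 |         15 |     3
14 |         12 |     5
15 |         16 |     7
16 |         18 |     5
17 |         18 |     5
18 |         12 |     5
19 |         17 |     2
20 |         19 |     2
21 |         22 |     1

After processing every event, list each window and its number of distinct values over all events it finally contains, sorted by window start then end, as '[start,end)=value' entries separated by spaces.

i=0 t=1 v=4: → [1,3); WM=1
i=1 t=3 v=5: → [3,5); WM=3
i=2 t=5 v=4: → [5,7); WM=5
i=3 t=5 v=5: → [5,7); WM=5
i=4 t=0 v=6: DROP (t<5-1); WM=5
i=5 t=8 v=6: → [8,10); WM=8
i=6 t=5 v=2: DROP (t<8-1); WM=8
i=7 t=9 v=1: → [8,11); WM=9
i=8 t=10 v=1: → [8,12); WM=10
i=9 t=10 v=6: → [8,12); WM=10
i=10 t=7 v=4: DROP (t<10-1); WM=10
i=11 t=11 v=6: → [8,13); WM=11
i=12 t=12 v=7: → [8,14); WM=12
i=13 t=15 v=3: → [15,17); WM=15
i=14 t=12 v=5: DROP (t<15-1); WM=15
i=15 t=16 v=7: → [15,18); WM=16
i=16 t=18 v=5: → [18,20); WM=18
i=17 t=18 v=5: → [18,20); WM=18
i=18 t=12 v=5: DROP (t<18-1); WM=18
i=19 t=17 v=2: → [15,20); WM=18
i=20 t=19 v=2: → [15,21); WM=19
i=21 t=22 v=1: → [22,24); WM=22

[1,3)=1 [3,5)=1 [5,7)=2 [8,14)=3 [15,21)=4 [22,24)=1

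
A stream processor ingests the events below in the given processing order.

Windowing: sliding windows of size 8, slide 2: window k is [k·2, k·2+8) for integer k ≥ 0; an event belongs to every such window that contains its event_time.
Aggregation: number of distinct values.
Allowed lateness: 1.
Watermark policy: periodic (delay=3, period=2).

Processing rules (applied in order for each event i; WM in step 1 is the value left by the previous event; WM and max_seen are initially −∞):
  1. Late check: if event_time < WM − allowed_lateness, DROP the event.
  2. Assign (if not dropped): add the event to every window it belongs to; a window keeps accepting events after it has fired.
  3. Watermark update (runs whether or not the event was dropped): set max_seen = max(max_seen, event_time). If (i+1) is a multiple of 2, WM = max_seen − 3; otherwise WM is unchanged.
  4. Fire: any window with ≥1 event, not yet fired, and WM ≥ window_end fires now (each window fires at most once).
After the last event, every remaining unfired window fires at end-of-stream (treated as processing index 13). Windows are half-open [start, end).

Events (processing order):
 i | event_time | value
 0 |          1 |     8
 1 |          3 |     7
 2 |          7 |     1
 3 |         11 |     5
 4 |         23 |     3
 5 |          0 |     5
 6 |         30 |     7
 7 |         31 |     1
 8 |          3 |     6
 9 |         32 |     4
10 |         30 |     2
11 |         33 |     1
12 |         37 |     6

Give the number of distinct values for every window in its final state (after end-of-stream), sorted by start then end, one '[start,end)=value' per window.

i=0 t=1 v=8: → [0,8); WM=−∞
i=1 t=3 v=7: → [2,10),[0,8); WM=0
i=2 t=7 v=1: → [6,14),[4,12),[2,10),[0,8); WM=0
i=3 t=11 v=5: → [10,18),[8,16),[6,14),[4,12); WM=8; [0,8) fires=3
i=4 t=23 v=3: → [22,30),[20,28),[18,26),[16,24); WM=8
i=5 t=0 v=5: DROP (t<8-1); WM=20; [2,10) fires=2 [4,12) fires=2 [6,14) fires=2 [8,16) fires=1 [10,18) fires=1
i=6 t=30 v=7: → [30,38),[28,36),[26,34),[24,32); WM=20
i=7 t=31 v=1: → [30,38),[28,36),[26,34),[24,32); WM=28; [16,24) fires=1 [18,26) fires=1 [20,28) fires=1
i=8 t=3 v=6: DROP (t<28-1); WM=28
i=9 t=32 v=4: → [32,40),[30,38),[28,36),[26,34); WM=29
i=10 t=30 v=2: → [30,38),[28,36),[26,34),[24,32); WM=29
i=11 t=33 v=1: → [32,40),[30,38),[28,36),[26,34); WM=30; [22,30) fires=1
i=12 t=37 v=6: → [36,44),[34,42),[32,40),[30,38); WM=30

[0,8)=3 [2,10)=2 [4,12)=2 [6,14)=2 [8,16)=1 [10,18)=1 [16,24)=1 [18,26)=1 [20,28)=1 [22,30)=1 [24,32)=3 [26,34)=4 [28,36)=4 [30,38)=5 [32,40)=3 [34,42)=1 [36,44)=1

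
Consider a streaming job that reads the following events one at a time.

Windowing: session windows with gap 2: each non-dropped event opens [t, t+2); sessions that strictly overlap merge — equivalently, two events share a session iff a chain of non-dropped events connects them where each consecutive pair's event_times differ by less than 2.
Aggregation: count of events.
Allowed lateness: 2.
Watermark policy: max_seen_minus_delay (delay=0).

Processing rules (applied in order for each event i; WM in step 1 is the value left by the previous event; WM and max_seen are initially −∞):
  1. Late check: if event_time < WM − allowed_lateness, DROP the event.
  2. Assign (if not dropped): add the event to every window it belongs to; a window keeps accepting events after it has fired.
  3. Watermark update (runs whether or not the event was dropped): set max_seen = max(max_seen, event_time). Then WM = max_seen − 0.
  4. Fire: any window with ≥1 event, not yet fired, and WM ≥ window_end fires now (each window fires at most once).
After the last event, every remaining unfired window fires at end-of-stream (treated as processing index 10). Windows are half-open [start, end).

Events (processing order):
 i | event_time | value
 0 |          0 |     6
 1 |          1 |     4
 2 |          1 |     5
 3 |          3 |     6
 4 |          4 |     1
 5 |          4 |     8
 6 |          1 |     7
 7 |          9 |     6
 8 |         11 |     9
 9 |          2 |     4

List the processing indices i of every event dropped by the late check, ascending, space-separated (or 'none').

i=0 t=0 v=6: → [0,2); WM=0
i=1 t=1 v=4: → [0,3); WM=1
i=2 t=1 v=5: → [0,3); WM=1
i=3 t=3 v=6: → [3,5); WM=3
i=4 t=4 v=1: → [3,6); WM=4
i=5 t=4 v=8: → [3,6); WM=4
i=6 t=1 v=7: DROP (t<4-2); WM=4
i=7 t=9 v=6: → [9,11); WM=9
i=8 t=11 v=9: → [11,13); WM=11
i=9 t=2 v=4: DROP (t<11-2); WM=11

6 9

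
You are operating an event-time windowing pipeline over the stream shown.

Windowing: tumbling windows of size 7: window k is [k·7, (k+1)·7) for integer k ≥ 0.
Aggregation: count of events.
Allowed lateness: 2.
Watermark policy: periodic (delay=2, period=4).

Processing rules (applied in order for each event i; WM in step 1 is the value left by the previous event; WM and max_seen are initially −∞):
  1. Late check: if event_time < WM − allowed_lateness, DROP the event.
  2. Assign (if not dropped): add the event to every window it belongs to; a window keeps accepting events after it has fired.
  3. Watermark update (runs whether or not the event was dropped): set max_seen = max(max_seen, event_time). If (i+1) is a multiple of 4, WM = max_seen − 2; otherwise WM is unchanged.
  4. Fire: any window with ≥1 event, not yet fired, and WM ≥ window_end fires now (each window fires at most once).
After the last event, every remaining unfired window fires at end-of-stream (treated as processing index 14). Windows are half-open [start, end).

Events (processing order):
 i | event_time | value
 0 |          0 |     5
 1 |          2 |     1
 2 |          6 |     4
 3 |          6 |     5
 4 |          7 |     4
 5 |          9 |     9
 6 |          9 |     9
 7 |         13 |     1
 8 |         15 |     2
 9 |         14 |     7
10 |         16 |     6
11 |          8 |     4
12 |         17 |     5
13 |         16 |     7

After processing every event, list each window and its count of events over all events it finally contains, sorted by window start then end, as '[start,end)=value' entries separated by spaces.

i=0 t=0 v=5: → [0,7); WM=−∞
i=1 t=2 v=1: → [0,7); WM=−∞
i=2 t=6 v=4: → [0,7); WM=−∞
i=3 t=6 v=5: → [0,7); WM=4
i=4 t=7 v=4: → [7,14); WM=4
i=5 t=9 v=9: → [7,14); WM=4
i=6 t=9 v=9: → [7,14); WM=4
i=7 t=13 v=1: → [7,14); WM=11; [0,7) fires=4
i=8 t=15 v=2: → [14,21); WM=11
i=9 t=14 v=7: → [14,21); WM=11
i=10 t=16 v=6: → [14,21); WM=11
i=11 t=8 v=4: DROP (t<11-2); WM=14; [7,14) fires=4
i=12 t=17 v=5: → [14,21); WM=14
i=13 t=16 v=7: → [14,21); WM=14

[0,7)=4 [7,14)=4 [14,21)=5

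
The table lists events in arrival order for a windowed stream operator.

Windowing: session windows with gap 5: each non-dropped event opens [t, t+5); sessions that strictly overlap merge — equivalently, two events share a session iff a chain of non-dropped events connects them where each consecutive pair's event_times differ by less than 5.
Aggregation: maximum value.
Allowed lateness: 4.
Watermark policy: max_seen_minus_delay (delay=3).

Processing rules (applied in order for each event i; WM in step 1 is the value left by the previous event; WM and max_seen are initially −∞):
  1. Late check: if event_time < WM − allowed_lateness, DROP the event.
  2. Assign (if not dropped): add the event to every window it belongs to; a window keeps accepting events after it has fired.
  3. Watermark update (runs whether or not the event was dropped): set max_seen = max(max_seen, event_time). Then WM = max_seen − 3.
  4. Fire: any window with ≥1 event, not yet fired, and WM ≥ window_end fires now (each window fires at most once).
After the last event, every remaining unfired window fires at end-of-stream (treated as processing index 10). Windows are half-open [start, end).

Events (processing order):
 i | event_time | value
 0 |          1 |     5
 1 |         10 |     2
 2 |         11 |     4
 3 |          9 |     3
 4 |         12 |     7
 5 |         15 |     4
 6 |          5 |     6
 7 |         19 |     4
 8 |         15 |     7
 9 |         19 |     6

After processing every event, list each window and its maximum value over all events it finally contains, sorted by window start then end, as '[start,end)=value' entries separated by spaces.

[1,6)=5 [9,24)=7

i=0 t=1 v=5: → [1,6); WM=-2
i=1 t=10 v=2: → [10,15); WM=7
i=2 t=11 v=4: → [10,16); WM=8
i=3 t=9 v=3: → [9,16); WM=8
i=4 t=12 v=7: → [9,17); WM=9
i=5 t=15 v=4: → [9,20); WM=12
i=6 t=5 v=6: DROP (t<12-4); WM=12
i=7 t=19 v=4: → [9,24); WM=16
i=8 t=15 v=7: → [9,24); WM=16
i=9 t=19 v=6: → [9,24); WM=16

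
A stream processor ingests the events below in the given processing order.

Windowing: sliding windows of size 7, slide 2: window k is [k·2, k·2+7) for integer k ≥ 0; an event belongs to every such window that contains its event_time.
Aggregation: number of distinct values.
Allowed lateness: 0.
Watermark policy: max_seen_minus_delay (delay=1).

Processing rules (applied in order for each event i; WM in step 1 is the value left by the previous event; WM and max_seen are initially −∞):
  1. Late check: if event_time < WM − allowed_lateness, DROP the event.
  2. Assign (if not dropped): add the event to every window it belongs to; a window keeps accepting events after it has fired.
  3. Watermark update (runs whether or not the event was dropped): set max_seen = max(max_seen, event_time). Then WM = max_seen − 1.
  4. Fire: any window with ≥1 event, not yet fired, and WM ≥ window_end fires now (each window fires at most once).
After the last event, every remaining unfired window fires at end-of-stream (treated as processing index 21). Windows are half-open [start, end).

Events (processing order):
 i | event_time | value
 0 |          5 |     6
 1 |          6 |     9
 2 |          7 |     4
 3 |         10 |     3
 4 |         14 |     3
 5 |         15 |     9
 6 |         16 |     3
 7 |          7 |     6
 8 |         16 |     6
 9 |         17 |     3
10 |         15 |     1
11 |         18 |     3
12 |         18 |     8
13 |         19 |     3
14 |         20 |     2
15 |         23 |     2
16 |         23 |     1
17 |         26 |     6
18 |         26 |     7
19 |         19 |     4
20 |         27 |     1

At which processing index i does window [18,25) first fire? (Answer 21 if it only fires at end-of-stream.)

17

i=0 t=5 v=6: → [4,11),[2,9),[0,7); WM=4
i=1 t=6 v=9: → [6,13),[4,11),[2,9),[0,7); WM=5
i=2 t=7 v=4: → [6,13),[4,11),[2,9); WM=6
i=3 t=10 v=3: → [10,17),[8,15),[6,13),[4,11); WM=9; [0,7) fires=2 [2,9) fires=3
i=4 t=14 v=3: → [14,21),[12,19),[10,17),[8,15); WM=13; [4,11) fires=4 [6,13) fires=3
i=5 t=15 v=9: → [14,21),[12,19),[10,17); WM=14
i=6 t=16 v=3: → [16,23),[14,21),[12,19),[10,17); WM=15; [8,15) fires=1
i=7 t=7 v=6: DROP (t<15-0); WM=15
i=8 t=16 v=6: → [16,23),[14,21),[12,19),[10,17); WM=15
i=9 t=17 v=3: → [16,23),[14,21),[12,19); WM=16
i=10 t=15 v=1: DROP (t<16-0); WM=16
i=11 t=18 v=3: → [18,25),[16,23),[14,21),[12,19); WM=17; [10,17) fires=3
i=12 t=18 v=8: → [18,25),[16,23),[14,21),[12,19); WM=17
i=13 t=19 v=3: → [18,25),[16,23),[14,21); WM=18
i=14 t=20 v=2: → [20,27),[18,25),[16,23),[14,21); WM=19; [12,19) fires=4
i=15 t=23 v=2: → [22,29),[20,27),[18,25); WM=22; [14,21) fires=5
i=16 t=23 v=1: → [22,29),[20,27),[18,25); WM=22
i=17 t=26 v=6: → [26,33),[24,31),[22,29),[20,27); WM=25; [16,23) fires=4 [18,25) fires=4
i=18 t=26 v=7: → [26,33),[24,31),[22,29),[20,27); WM=25
i=19 t=19 v=4: DROP (t<25-0); WM=25
i=20 t=27 v=1: → [26,33),[24,31),[22,29); WM=26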